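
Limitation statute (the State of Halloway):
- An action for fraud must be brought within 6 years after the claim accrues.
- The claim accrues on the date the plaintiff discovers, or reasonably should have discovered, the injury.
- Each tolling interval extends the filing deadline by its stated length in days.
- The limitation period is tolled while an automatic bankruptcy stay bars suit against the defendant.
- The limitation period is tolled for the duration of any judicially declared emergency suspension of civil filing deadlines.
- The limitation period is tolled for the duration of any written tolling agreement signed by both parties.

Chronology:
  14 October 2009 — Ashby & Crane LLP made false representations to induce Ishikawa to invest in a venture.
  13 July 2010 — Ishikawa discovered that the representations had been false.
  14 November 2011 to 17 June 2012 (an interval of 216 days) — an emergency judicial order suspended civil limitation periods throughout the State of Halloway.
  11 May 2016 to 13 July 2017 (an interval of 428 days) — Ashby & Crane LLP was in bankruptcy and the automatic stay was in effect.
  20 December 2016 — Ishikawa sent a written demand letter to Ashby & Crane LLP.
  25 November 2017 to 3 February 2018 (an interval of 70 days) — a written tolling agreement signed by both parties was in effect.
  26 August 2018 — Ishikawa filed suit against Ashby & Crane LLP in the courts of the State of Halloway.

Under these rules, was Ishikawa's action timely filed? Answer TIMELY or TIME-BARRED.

TIME-BARRED

The claim did not accrue until Ishikawa discovered the injury on 13 July 2010; the 14 October 2009 act date does not start the clock under the stated rule.
Adding the 6 years base period to 13 July 2010 gives a deadline of 13 July 2016, before any tolling.
Because the emergency suspension of filing deadlines ran from 14 November 2011 to 17 June 2012, the deadline is extended by 216 days to 14 February 2017.
The period was tolled for 428 days by the automatic bankruptcy stay (11 May 2016 to 13 July 2017), pushing the deadline to 18 April 2018.
The written tolling agreement from 25 November 2017 to 3 February 2018 tolled the period for 70 days, extending the deadline to 27 June 2018.
Nothing else in the chronology tolls or restarts the period.
Ishikawa filed on 26 August 2018, after the 27 June 2018 deadline, so the action is time-barred.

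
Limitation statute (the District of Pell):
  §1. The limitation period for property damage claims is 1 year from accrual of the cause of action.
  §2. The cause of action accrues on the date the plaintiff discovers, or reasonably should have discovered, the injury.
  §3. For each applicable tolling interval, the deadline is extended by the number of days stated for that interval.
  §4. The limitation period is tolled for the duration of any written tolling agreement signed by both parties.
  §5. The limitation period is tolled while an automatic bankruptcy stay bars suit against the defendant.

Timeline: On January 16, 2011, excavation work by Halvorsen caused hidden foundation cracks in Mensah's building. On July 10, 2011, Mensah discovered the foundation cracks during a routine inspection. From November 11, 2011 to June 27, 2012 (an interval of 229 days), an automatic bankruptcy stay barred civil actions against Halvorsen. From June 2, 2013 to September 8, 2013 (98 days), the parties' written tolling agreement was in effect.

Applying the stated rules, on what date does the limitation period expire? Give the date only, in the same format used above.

Under the discovery rule, the claim accrued on July 10, 2011, when Mensah discovered the injury — not on the January 16, 2011 date of the underlying act.
1 year from July 10, 2011 is July 10, 2012.
The period was tolled for 229 days by the automatic bankruptcy stay (November 11, 2011 to June 27, 2012), pushing the deadline to February 24, 2013.
The written tolling agreement from June 2, 2013 to September 8, 2013 began after the period had already run on February 24, 2013, so it has no tolling effect.

February 24, 2013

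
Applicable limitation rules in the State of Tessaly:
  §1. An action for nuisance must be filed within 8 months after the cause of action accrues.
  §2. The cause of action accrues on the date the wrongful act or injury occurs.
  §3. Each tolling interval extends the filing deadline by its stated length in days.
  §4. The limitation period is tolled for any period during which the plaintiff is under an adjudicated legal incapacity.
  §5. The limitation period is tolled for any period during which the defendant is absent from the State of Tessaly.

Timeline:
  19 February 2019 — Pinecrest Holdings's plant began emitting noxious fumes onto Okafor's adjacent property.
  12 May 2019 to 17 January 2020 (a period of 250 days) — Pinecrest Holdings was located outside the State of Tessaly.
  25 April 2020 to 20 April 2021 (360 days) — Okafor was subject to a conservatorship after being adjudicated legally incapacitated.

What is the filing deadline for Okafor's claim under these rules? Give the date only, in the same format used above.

20 June 2021

The cause of action accrued on 19 February 2019, the date of the act.
8 months from 19 February 2019 is 19 October 2019.
Because the defendant's absence from the jurisdiction ran from 12 May 2019 to 17 January 2020, the deadline is extended by 250 days to 25 June 2020.
The plaintiff's legal incapacity from 25 April 2020 to 20 April 2021 tolled the period for 360 days, extending the deadline to 20 June 2021.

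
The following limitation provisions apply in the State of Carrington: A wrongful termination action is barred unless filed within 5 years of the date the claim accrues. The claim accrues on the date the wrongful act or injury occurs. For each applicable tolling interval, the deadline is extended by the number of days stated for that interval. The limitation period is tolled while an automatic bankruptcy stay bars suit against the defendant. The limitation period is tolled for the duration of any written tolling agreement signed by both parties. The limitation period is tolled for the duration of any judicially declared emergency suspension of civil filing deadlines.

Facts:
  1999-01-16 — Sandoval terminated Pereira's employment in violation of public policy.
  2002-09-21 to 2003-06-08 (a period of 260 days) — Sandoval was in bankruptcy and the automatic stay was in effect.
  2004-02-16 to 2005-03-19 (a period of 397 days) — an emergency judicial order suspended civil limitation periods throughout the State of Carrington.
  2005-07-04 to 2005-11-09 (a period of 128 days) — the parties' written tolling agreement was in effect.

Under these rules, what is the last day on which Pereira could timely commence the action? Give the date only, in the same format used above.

The claim accrued on 1999-01-16, when the wrongful act occurred.
5 years from 1999-01-16 is 2004-01-16.
The automatic bankruptcy stay from 2002-09-21 to 2003-06-08 tolled the period for 260 days, extending the deadline to 2004-10-02.
The period was tolled for 397 days by the emergency suspension of filing deadlines (2004-02-16 to 2005-03-19), pushing the deadline to 2005-11-03.
The written tolling agreement from 2005-07-04 to 2005-11-09 tolled the period for 128 days, extending the deadline to 2006-03-11.

2006-03-11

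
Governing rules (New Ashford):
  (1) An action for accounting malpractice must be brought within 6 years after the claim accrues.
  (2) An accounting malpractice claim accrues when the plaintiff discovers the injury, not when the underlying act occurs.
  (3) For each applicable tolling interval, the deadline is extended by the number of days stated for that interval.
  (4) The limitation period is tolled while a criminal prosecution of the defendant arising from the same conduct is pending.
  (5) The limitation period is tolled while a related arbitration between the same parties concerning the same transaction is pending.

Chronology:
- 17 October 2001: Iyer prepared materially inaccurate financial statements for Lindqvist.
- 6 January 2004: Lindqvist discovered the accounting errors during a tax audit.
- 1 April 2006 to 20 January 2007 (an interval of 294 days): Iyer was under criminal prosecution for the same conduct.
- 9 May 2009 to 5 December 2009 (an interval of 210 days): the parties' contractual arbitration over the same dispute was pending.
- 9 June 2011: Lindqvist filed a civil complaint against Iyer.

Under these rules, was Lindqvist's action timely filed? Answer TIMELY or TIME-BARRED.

TIME-BARRED

Accrual is tied to discovery, so the period began on 6 January 2004 rather than on 17 October 2001 when the act occurred.
Adding the 6 years base period to 6 January 2004 gives a deadline of 6 January 2010, before any tolling.
The pending criminal prosecution from 1 April 2006 to 20 January 2007 tolled the period for 294 days, extending the deadline to 27 October 2010.
The period was tolled for 210 days by the pending related arbitration (9 May 2009 to 5 December 2009), pushing the deadline to 25 May 2011.
Filing on 9 June 2011 missed the 25 May 2011 deadline — the action is time-barred.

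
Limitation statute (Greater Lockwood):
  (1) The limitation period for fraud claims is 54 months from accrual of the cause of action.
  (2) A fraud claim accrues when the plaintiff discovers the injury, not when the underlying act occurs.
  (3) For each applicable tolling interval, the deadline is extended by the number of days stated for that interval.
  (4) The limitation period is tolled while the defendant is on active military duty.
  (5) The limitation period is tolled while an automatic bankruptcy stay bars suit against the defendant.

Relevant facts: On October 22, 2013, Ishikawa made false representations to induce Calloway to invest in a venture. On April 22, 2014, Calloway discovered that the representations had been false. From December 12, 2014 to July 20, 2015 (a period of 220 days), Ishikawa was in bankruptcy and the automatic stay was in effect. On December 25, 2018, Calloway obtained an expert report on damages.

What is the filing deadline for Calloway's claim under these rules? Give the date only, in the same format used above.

May 30, 2019

The claim did not accrue until Calloway discovered the injury on April 22, 2014; the October 22, 2013 act date does not start the clock under the stated rule.
Adding the 54 months base period to April 22, 2014 gives a deadline of October 22, 2018, before any tolling.
The automatic bankruptcy stay from December 12, 2014 to July 20, 2015 tolled the period for 220 days, extending the deadline to May 30, 2019.
The other events in the timeline have no effect on the limitation period under the stated rules.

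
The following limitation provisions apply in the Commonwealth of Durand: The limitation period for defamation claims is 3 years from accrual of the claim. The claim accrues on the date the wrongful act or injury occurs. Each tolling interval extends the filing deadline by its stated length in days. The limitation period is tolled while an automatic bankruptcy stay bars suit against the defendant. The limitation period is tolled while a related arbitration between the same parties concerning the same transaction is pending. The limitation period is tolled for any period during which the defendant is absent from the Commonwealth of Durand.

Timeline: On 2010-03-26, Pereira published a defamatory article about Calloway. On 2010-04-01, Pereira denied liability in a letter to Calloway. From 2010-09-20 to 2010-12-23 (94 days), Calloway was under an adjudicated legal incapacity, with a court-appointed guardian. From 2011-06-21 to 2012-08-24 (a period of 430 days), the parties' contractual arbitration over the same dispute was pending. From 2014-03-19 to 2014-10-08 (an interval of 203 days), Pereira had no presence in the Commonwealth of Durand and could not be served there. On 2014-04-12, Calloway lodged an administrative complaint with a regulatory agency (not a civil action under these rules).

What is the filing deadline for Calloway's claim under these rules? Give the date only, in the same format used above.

The claim accrued on 2010-03-26, the date of the act.
3 years from 2010-03-26 is 2013-03-26.
The period was tolled for 430 days by the pending related arbitration (2011-06-21 to 2012-08-24), pushing the deadline to 2014-05-30.
The defendant's absence from the jurisdiction from 2014-03-19 to 2014-10-08 tolled the period for 203 days, extending the deadline to 2014-12-19.
No stated provision tolls the period for the plaintiff's incapacity, so the interval from 2010-09-20 to 2010-12-23 has no effect on the deadline.
Nothing else in the chronology tolls or restarts the period.

2014-12-19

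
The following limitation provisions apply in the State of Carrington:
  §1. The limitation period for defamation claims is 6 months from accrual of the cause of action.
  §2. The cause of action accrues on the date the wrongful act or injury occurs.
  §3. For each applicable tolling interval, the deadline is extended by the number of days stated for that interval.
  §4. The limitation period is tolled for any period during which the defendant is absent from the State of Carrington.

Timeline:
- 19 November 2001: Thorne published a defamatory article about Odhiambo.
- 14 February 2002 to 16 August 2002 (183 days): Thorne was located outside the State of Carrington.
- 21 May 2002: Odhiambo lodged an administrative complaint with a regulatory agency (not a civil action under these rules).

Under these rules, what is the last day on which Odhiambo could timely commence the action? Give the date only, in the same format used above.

The claim accrued on 19 November 2001, when the wrongful act occurred.
The untolled deadline — 6 months after 19 November 2001 — is 19 May 2002.
Because the defendant's absence from the jurisdiction ran from 14 February 2002 to 16 August 2002, the deadline is extended by 183 days to 18 November 2002.
Nothing else in the chronology tolls or restarts the period.

18 November 2002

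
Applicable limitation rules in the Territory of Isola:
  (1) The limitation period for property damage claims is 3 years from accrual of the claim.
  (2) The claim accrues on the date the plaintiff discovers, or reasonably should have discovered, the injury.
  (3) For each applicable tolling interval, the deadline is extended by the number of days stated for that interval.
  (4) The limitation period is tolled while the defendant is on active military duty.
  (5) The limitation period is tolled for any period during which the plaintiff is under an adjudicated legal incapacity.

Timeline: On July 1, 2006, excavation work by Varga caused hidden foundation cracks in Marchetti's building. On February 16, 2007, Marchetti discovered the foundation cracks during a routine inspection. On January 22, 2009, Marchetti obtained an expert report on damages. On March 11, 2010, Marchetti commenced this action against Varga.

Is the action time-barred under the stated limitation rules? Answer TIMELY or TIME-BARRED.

Accrual is tied to discovery, so the period began on February 16, 2007 rather than on July 1, 2006 when the act occurred.
The untolled deadline — 3 years after February 16, 2007 — is February 16, 2010.
Nothing else in the chronology tolls or restarts the period.
The March 11, 2010 filing falls after the February 16, 2010 deadline; the claim is time-barred.

TIME-BARRED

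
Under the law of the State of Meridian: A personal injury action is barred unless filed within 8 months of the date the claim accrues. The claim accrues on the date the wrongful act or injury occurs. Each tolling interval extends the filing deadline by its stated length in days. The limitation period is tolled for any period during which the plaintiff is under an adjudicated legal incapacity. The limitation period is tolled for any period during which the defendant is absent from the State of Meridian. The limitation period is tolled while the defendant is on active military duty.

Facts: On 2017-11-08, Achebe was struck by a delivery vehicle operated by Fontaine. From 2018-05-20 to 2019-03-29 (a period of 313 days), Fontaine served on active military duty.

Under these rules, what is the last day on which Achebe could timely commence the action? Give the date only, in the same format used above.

2019-05-17

The claim accrued on 2017-11-08, the date of the act.
8 months from 2017-11-08 is 2018-07-08.
Because the defendant's active military service ran from 2018-05-20 to 2019-03-29, the deadline is extended by 313 days to 2019-05-17.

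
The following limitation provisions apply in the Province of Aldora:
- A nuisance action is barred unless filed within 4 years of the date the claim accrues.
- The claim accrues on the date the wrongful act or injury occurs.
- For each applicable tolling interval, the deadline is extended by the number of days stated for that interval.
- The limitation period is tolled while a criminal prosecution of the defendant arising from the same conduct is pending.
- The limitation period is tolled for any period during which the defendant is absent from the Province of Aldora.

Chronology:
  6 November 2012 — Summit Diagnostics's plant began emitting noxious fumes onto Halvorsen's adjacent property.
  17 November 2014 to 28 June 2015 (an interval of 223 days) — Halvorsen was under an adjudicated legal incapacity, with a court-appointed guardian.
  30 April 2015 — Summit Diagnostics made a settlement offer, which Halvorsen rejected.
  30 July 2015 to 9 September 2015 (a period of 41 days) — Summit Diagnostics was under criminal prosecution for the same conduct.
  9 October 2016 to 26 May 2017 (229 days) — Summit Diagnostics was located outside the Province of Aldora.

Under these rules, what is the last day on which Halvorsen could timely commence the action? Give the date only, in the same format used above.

The claim accrued on 6 November 2012, when the wrongful act occurred.
4 years from 6 November 2012 is 6 November 2016.
The pending criminal prosecution from 30 July 2015 to 9 September 2015 tolled the period for 41 days, extending the deadline to 17 December 2016.
The period was tolled for 229 days by the defendant's absence from the jurisdiction (9 October 2016 to 26 May 2017), pushing the deadline to 3 August 2017.
Although the plaintiff's incapacity ran from 17 November 2014 to 28 June 2015, the stated rules do not make that a tolling event, so it is disregarded.
None of the other events listed affects the running of the period under the stated rules.

3 August 2017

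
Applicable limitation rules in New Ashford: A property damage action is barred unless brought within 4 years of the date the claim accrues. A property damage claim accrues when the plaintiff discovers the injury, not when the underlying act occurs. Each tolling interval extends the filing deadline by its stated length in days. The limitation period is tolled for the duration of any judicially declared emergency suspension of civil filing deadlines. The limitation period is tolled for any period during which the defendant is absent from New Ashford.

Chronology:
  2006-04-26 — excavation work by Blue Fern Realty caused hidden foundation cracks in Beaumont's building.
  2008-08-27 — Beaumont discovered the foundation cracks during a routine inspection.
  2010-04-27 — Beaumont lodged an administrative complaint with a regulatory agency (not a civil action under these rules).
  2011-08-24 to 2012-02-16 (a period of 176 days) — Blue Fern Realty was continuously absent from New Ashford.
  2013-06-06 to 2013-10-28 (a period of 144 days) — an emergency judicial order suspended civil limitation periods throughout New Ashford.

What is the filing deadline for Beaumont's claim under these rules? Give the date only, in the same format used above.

Under the discovery rule, the claim accrued on 2008-08-27, when Beaumont discovered the injury — not on the 2006-04-26 date of the underlying act.
4 years from 2008-08-27 is 2012-08-27.
The defendant's absence from the jurisdiction from 2011-08-24 to 2012-02-16 tolled the period for 176 days, extending the deadline to 2013-02-19.
The emergency suspension of filing deadlines from 2013-06-06 to 2013-10-28 began after the period had already run on 2013-02-19, so it has no tolling effect.
The other events in the timeline have no effect on the limitation period under the stated rules.

2013-02-19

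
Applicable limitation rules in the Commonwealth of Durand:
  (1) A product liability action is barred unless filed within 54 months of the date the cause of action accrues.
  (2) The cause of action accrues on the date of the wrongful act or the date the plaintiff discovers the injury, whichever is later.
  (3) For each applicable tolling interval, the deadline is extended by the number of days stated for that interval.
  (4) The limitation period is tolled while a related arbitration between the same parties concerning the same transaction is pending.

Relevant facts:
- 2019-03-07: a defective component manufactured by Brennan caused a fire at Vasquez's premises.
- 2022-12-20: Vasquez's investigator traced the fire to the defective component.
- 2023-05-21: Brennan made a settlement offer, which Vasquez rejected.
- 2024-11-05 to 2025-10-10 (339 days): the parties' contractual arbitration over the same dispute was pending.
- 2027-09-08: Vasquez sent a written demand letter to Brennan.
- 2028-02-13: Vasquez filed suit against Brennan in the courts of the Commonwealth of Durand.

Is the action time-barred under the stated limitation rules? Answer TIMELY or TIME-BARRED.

TIMELY

Taking the later of the act (2019-03-07) and discovery (2022-12-20), the claim accrued on 2022-12-20.
54 months from 2022-12-20 is 2027-06-20.
The period was tolled for 339 days by the pending related arbitration (2024-11-05 to 2025-10-10), pushing the deadline to 2028-05-24.
None of the other events listed affects the running of the period under the stated rules.
Filing on 2028-02-13 beat the 2028-05-24 deadline — the action is timely.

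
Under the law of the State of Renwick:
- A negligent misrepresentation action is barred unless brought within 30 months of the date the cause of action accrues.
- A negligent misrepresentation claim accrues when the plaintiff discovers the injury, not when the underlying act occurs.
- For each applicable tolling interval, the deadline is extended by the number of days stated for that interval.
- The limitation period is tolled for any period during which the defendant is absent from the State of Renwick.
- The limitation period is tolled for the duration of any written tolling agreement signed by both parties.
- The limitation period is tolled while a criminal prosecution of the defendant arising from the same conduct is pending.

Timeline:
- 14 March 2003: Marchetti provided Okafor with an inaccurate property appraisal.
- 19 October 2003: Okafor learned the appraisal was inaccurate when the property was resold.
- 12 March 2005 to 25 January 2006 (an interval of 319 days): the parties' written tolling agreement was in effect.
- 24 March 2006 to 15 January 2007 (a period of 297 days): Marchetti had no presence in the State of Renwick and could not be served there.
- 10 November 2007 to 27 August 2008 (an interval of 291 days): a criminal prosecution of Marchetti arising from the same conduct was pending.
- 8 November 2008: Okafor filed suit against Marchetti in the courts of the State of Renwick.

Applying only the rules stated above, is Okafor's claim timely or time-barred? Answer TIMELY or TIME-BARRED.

TIME-BARRED

The claim did not accrue until Okafor discovered the injury on 19 October 2003; the 14 March 2003 act date does not start the clock under the stated rule.
30 months from 19 October 2003 is 19 April 2006.
The written tolling agreement from 12 March 2005 to 25 January 2006 tolled the period for 319 days, extending the deadline to 4 March 2007.
Because the defendant's absence from the jurisdiction ran from 24 March 2006 to 15 January 2007, the deadline is extended by 297 days to 26 December 2007.
The period was tolled for 291 days by the pending criminal prosecution (10 November 2007 to 27 August 2008), pushing the deadline to 12 October 2008.
Filing on 8 November 2008 missed the 12 October 2008 deadline — the action is time-barred.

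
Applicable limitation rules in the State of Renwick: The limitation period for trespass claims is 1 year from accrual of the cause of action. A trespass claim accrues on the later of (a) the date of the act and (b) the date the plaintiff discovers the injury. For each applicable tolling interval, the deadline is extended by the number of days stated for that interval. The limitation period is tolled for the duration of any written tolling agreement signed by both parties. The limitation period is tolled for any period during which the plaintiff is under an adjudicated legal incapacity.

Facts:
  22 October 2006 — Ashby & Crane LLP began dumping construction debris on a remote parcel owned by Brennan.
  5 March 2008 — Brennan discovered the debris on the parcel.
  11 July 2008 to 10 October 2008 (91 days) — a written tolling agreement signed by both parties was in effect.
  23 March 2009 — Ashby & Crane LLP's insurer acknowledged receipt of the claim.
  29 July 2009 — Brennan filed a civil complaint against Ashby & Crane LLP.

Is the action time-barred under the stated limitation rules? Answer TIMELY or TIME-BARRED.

TIME-BARRED

Taking the later of the act (22 October 2006) and discovery (5 March 2008), the claim accrued on 5 March 2008.
1 year from 5 March 2008 is 5 March 2009.
The period was tolled for 91 days by the written tolling agreement (11 July 2008 to 10 October 2008), pushing the deadline to 4 June 2009.
Nothing else in the chronology tolls or restarts the period.
Filing on 29 July 2009 missed the 4 June 2009 deadline — the action is time-barred.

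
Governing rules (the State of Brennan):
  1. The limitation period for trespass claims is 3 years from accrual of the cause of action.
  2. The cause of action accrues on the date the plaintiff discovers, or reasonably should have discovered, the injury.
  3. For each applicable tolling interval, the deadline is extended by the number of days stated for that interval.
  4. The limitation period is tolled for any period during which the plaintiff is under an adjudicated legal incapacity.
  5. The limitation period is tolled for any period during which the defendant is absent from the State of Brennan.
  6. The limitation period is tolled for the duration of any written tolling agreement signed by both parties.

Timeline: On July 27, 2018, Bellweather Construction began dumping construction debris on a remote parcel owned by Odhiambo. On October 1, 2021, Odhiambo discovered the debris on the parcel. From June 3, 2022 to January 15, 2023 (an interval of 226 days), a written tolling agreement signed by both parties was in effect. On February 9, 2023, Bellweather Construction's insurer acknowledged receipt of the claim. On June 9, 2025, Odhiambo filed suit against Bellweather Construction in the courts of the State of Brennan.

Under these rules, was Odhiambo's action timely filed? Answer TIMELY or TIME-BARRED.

TIME-BARRED

Under the discovery rule, the claim accrued on October 1, 2021, when Odhiambo discovered the injury — not on the July 27, 2018 date of the underlying act.
The untolled deadline — 3 years after October 1, 2021 — is October 1, 2024.
The written tolling agreement from June 3, 2022 to January 15, 2023 tolled the period for 226 days, extending the deadline to May 15, 2025.
The other events in the timeline have no effect on the limitation period under the stated rules.
The June 9, 2025 filing falls after the May 15, 2025 deadline; the claim is time-barred.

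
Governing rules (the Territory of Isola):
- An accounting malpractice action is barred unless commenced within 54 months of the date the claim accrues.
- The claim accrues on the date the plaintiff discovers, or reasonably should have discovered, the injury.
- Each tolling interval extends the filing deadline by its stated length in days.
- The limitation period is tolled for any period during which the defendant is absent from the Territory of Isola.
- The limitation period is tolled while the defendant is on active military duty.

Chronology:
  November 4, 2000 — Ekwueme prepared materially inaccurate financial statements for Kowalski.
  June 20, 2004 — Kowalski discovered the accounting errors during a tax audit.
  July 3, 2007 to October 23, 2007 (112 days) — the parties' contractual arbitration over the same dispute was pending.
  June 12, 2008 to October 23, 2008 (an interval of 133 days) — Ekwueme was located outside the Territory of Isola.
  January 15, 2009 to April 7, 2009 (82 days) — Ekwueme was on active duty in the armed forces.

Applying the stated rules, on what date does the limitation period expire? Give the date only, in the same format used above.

Accrual is tied to discovery, so the period began on June 20, 2004 rather than on November 4, 2000 when the act occurred.
54 months from June 20, 2004 is December 20, 2008.
Because the defendant's absence from the jurisdiction ran from June 12, 2008 to October 23, 2008, the deadline is extended by 133 days to May 2, 2009.
The defendant's active military service from January 15, 2009 to April 7, 2009 tolled the period for 82 days, extending the deadline to July 23, 2009.
The pending related arbitration from July 3, 2007 to October 23, 2007 does not toll the period, because no stated rule makes a pending arbitration a tolling event.

July 23, 2009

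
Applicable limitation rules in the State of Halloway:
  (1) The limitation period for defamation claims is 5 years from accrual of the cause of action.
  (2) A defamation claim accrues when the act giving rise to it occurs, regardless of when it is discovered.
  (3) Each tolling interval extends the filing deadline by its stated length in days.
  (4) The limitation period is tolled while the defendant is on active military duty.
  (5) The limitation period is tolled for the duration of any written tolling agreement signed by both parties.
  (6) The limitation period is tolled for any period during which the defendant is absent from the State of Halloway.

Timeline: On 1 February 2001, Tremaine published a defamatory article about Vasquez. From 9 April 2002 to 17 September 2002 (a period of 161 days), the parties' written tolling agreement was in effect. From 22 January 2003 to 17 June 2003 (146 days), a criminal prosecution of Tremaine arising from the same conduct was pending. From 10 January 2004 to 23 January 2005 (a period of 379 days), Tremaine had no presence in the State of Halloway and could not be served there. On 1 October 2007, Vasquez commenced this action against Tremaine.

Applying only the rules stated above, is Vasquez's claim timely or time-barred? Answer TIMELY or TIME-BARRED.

The limitation period began to run on 1 February 2001.
The untolled deadline — 5 years after 1 February 2001 — is 1 February 2006.
The period was tolled for 161 days by the written tolling agreement (9 April 2002 to 17 September 2002), pushing the deadline to 12 July 2006.
The defendant's absence from the jurisdiction from 10 January 2004 to 23 January 2005 tolled the period for 379 days, extending the deadline to 26 July 2007.
The pending criminal prosecution from 22 January 2003 to 17 June 2003 does not toll the period, because no stated rule makes a criminal prosecution a tolling event.
Filing on 1 October 2007 missed the 26 July 2007 deadline — the action is time-barred.

TIME-BARRED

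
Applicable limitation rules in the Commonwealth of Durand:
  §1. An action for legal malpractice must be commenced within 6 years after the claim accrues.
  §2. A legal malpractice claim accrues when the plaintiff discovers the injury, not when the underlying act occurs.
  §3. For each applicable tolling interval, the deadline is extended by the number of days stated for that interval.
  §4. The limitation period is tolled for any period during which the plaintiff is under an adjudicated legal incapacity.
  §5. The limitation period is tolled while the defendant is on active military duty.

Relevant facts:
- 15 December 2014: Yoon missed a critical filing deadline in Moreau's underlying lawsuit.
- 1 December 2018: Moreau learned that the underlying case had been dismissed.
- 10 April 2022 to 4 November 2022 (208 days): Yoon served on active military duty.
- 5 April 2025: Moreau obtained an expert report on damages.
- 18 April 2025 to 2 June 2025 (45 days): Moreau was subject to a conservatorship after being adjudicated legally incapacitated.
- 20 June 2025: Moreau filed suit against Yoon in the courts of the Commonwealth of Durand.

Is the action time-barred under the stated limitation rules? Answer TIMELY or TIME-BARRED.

The claim did not accrue until Moreau discovered the injury on 1 December 2018; the 15 December 2014 act date does not start the clock under the stated rule.
The untolled deadline — 6 years after 1 December 2018 — is 1 December 2024.
The period was tolled for 208 days by the defendant's active military service (10 April 2022 to 4 November 2022), pushing the deadline to 27 June 2025.
The period was tolled for 45 days by the plaintiff's legal incapacity (18 April 2025 to 2 June 2025), pushing the deadline to 11 August 2025.
None of the other events listed affects the running of the period under the stated rules.
Filing on 20 June 2025 beat the 11 August 2025 deadline — the action is timely.

TIMELY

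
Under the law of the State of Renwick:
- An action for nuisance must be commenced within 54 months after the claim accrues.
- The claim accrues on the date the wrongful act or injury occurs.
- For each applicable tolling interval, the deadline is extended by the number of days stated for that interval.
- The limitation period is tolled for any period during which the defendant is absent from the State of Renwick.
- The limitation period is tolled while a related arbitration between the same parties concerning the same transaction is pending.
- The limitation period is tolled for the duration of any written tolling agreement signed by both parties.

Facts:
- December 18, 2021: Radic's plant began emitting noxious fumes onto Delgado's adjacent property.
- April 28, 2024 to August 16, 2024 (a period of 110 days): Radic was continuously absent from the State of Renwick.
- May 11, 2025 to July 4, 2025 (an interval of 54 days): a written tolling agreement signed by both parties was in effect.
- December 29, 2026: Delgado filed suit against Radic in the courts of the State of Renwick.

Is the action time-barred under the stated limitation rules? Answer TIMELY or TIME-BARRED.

TIME-BARRED

The limitation period began to run on December 18, 2021.
The untolled deadline — 54 months after December 18, 2021 — is June 18, 2026.
Because the defendant's absence from the jurisdiction ran from April 28, 2024 to August 16, 2024, the deadline is extended by 110 days to October 6, 2026.
Because the written tolling agreement ran from May 11, 2025 to July 4, 2025, the deadline is extended by 54 days to November 29, 2026.
Delgado filed on December 29, 2026, after the November 29, 2026 deadline, so the action is time-barred.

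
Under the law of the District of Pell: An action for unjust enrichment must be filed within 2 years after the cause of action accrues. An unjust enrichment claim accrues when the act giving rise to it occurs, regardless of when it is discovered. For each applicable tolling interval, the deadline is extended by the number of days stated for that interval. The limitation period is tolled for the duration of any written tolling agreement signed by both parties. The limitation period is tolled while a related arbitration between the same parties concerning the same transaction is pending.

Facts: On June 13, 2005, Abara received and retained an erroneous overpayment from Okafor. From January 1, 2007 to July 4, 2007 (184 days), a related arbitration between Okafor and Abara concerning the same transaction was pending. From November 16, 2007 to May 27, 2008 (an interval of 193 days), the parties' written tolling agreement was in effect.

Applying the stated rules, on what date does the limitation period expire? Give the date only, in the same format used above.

June 24, 2008

The cause of action accrued on June 13, 2005, the date of the act.
Adding the 2 years base period to June 13, 2005 gives a deadline of June 13, 2007, before any tolling.
The pending related arbitration from January 1, 2007 to July 4, 2007 tolled the period for 184 days, extending the deadline to December 14, 2007.
Because the written tolling agreement ran from November 16, 2007 to May 27, 2008, the deadline is extended by 193 days to June 24, 2008.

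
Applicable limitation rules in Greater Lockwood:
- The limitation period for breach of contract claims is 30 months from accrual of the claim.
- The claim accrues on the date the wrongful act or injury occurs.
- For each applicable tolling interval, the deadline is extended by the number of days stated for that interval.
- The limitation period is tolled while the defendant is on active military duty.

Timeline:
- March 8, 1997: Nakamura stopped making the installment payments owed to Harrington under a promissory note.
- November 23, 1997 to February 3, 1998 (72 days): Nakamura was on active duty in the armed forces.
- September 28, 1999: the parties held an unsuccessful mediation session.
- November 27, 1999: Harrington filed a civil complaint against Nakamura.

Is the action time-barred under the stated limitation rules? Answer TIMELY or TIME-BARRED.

The claim accrued on March 8, 1997, the date of the act.
Adding the 30 months base period to March 8, 1997 gives a deadline of September 8, 1999, before any tolling.
Because the defendant's active military service ran from November 23, 1997 to February 3, 1998, the deadline is extended by 72 days to November 19, 1999.
None of the other events listed affects the running of the period under the stated rules.
Filing on November 27, 1999 missed the November 19, 1999 deadline — the action is time-barred.

TIME-BARRED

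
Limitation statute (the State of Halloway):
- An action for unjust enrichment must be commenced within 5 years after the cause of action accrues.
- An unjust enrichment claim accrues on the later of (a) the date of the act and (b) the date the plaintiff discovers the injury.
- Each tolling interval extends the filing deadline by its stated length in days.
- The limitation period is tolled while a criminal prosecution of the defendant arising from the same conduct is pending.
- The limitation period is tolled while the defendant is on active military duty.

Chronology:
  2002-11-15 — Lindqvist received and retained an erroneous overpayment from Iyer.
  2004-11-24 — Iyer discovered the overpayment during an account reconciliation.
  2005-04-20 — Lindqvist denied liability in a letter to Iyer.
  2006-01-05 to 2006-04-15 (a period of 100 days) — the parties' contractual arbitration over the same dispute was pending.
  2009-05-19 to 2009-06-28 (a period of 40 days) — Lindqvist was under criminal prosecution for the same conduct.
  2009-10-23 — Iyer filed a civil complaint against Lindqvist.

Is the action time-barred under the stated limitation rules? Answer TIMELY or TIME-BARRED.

TIMELY

Because discovery on 2004-11-24 post-dates the 2002-11-15 act, accrual under the later-of rule falls on 2004-11-24.
5 years from 2004-11-24 is 2009-11-24.
The period was tolled for 40 days by the pending criminal prosecution (2009-05-19 to 2009-06-28), pushing the deadline to 2010-01-03.
Although a pending arbitration ran from 2006-01-05 to 2006-04-15, the stated rules do not make that a tolling event, so it is disregarded.
The other events in the timeline have no effect on the limitation period under the stated rules.
Filing on 2009-10-23 beat the 2010-01-03 deadline — the action is timely.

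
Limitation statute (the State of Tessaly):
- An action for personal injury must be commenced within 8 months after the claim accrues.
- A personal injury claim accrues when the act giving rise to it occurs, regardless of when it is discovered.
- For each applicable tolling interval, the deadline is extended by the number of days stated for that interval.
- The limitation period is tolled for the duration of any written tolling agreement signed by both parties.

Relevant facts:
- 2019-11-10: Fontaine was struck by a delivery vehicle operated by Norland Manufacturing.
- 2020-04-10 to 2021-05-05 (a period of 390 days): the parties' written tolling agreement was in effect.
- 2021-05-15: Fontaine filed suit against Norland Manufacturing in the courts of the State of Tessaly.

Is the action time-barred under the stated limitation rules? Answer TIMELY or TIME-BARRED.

The limitation period began to run on 2019-11-10.
Adding the 8 months base period to 2019-11-10 gives a deadline of 2020-07-10, before any tolling.
Because the written tolling agreement ran from 2020-04-10 to 2021-05-05, the deadline is extended by 390 days to 2021-08-04.
The 2021-05-15 filing precedes the 2021-08-04 deadline; the claim is timely.

TIMELY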